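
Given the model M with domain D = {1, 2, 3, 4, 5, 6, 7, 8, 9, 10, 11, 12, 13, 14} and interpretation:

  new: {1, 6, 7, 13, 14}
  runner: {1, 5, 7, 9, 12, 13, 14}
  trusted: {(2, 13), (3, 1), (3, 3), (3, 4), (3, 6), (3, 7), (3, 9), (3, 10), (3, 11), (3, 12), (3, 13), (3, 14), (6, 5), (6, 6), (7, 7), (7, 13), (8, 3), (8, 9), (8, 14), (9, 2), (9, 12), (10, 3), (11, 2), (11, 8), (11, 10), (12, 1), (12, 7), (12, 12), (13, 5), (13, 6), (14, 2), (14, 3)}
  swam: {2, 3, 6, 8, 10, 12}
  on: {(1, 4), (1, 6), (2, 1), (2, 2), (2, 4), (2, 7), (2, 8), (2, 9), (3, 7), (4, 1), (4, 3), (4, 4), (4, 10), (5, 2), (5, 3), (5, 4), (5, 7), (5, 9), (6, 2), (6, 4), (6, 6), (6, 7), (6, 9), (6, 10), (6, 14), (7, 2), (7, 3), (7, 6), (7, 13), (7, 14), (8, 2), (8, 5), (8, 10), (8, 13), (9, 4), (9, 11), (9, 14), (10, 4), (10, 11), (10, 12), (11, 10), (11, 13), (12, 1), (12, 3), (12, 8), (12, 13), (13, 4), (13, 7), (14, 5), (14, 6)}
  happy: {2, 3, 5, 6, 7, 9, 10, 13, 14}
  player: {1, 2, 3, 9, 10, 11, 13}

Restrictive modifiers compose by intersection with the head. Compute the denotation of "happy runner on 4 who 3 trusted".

⟦on 4⟧ = {x : ⟨x, 4⟩ ∈ ⟦on⟧} = {1, 2, 4, 5, 6, 9, 10, 13}
⟦who 3 trusted⟧ = {x : ⟨3, x⟩ ∈ ⟦trusted⟧} = {1, 3, 4, 6, 7, 9, 10, 11, 12, 13, 14}
⟦runner⟧ = {1, 5, 7, 9, 12, 13, 14}
… ∩ ⟦on 4⟧ = {1, 5, 7, 9, 12, 13, 14} ∩ {1, 2, 4, 5, 6, 9, 10, 13} = {1, 5, 9, 13}
… ∩ ⟦who 3 trusted⟧ = {1, 5, 9, 13} ∩ {1, 3, 4, 6, 7, 9, 10, 11, 12, 13, 14} = {1, 9, 13}
… ∩ ⟦happy⟧ = {1, 9, 13} ∩ {2, 3, 5, 6, 7, 9, 10, 13, 14} = {9, 13}
So ⟦happy runner on 4 who 3 trusted⟧ = {9, 13}.

{9, 13}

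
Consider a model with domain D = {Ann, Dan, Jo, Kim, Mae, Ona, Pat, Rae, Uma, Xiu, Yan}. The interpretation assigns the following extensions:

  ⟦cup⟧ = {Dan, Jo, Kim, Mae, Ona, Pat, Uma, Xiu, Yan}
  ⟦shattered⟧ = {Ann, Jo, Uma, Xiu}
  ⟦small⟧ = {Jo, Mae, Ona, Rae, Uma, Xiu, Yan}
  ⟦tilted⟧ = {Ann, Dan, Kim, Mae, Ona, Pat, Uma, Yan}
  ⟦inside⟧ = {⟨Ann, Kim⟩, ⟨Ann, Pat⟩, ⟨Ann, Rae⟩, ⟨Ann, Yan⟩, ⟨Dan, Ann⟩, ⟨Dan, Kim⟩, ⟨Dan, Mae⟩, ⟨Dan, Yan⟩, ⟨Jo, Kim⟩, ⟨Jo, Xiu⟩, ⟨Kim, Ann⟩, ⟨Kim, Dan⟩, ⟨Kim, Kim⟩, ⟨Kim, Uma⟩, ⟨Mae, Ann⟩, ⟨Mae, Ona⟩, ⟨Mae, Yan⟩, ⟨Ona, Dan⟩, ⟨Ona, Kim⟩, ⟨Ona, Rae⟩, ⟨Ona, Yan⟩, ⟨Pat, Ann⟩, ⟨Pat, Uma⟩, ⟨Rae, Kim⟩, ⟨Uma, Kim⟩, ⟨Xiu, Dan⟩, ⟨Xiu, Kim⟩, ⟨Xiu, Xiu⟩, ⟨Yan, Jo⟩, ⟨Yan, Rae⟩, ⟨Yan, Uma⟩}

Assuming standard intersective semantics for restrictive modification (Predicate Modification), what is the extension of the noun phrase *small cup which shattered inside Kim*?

⟦which shattered⟧ = ⟦shattered⟧ = {Ann, Jo, Uma, Xiu}
⟦inside Kim⟧ = {x : ⟨x, Kim⟩ ∈ ⟦inside⟧} = {Ann, Dan, Jo, Kim, Ona, Rae, Uma, Xiu}
⟦cup⟧ = {Dan, Jo, Kim, Mae, Ona, Pat, Uma, Xiu, Yan}
… ∩ ⟦which shattered⟧ = {Dan, Jo, Kim, Mae, Ona, Pat, Uma, Xiu, Yan} ∩ {Ann, Jo, Uma, Xiu} = {Jo, Uma, Xiu}
… ∩ ⟦inside Kim⟧ = {Jo, Uma, Xiu} ∩ {Ann, Dan, Jo, Kim, Ona, Rae, Uma, Xiu} = {Jo, Uma, Xiu}
… ∩ ⟦small⟧ = {Jo, Uma, Xiu} ∩ {Jo, Mae, Ona, Rae, Uma, Xiu, Yan} = {Jo, Uma, Xiu}
So ⟦small cup which shattered inside Kim⟧ = {Jo, Uma, Xiu}.

{Jo, Uma, Xiu}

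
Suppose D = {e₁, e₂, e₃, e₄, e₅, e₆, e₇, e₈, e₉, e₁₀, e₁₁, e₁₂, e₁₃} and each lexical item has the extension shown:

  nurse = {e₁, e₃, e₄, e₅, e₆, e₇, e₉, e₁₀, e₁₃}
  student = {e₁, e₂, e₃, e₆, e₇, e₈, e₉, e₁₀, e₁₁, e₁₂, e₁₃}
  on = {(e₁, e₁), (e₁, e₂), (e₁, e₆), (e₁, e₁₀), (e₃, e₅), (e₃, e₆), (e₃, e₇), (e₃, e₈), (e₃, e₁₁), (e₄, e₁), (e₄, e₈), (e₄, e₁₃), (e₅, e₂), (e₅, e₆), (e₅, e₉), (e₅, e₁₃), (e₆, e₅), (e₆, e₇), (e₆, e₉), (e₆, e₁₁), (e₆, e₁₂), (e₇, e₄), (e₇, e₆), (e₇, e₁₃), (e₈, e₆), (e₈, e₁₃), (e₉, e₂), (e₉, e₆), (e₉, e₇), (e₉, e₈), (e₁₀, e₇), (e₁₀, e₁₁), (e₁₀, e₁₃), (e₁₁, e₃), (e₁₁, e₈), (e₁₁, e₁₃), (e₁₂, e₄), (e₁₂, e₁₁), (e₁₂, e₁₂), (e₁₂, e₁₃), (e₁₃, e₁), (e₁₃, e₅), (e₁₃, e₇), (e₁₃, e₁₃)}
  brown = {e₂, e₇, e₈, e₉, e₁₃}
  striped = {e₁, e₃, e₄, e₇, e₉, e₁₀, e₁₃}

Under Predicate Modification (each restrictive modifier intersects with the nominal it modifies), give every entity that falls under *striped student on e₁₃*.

⟦on e₁₃⟧ = {x : ⟨x, e₁₃⟩ ∈ ⟦on⟧} = {e₄, e₅, e₇, e₈, e₁₀, e₁₁, e₁₂, e₁₃}
⟦student⟧ = {e₁, e₂, e₃, e₆, e₇, e₈, e₉, e₁₀, e₁₁, e₁₂, e₁₃}
… ∩ ⟦on e₁₃⟧ = {e₁, e₂, e₃, e₆, e₇, e₈, e₉, e₁₀, e₁₁, e₁₂, e₁₃} ∩ {e₄, e₅, e₇, e₈, e₁₀, e₁₁, e₁₂, e₁₃} = {e₇, e₈, e₁₀, e₁₁, e₁₂, e₁₃}
… ∩ ⟦striped⟧ = {e₇, e₈, e₁₀, e₁₁, e₁₂, e₁₃} ∩ {e₁, e₃, e₄, e₇, e₉, e₁₀, e₁₃} = {e₇, e₁₀, e₁₃}
So ⟦striped student on e₁₃⟧ = {e₇, e₁₀, e₁₃}.

{e₇, e₁₀, e₁₃}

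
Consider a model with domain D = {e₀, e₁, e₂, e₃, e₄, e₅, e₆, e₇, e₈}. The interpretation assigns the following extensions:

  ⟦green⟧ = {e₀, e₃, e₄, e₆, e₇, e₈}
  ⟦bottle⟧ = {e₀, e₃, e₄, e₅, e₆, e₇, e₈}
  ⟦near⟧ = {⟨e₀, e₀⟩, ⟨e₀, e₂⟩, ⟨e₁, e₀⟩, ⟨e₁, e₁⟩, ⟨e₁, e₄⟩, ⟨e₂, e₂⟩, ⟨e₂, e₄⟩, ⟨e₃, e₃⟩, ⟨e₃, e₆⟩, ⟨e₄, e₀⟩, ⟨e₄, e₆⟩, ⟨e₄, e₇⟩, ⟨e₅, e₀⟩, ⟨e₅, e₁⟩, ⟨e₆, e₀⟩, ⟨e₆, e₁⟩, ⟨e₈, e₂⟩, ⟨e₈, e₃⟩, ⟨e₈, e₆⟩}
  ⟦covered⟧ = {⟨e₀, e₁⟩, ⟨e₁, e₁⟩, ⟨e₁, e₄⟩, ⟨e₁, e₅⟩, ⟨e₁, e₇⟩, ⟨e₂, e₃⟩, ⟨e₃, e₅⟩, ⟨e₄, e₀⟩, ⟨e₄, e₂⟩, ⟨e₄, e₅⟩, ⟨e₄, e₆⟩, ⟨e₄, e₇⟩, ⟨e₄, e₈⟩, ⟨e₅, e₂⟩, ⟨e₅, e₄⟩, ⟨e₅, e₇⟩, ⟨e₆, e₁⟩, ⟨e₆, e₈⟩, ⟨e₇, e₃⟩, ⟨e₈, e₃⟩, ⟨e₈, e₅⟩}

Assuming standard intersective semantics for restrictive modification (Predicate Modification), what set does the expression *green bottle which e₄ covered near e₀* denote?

{e₀, e₆}

⟦which e₄ covered⟧ = {x : ⟨e₄, x⟩ ∈ ⟦covered⟧} = {e₀, e₂, e₅, e₆, e₇, e₈}
⟦near e₀⟧ = {x : ⟨x, e₀⟩ ∈ ⟦near⟧} = {e₀, e₁, e₄, e₅, e₆}
⟦bottle⟧ = {e₀, e₃, e₄, e₅, e₆, e₇, e₈}
… ∩ ⟦which e₄ covered⟧ = {e₀, e₃, e₄, e₅, e₆, e₇, e₈} ∩ {e₀, e₂, e₅, e₆, e₇, e₈} = {e₀, e₅, e₆, e₇, e₈}
… ∩ ⟦near e₀⟧ = {e₀, e₅, e₆, e₇, e₈} ∩ {e₀, e₁, e₄, e₅, e₆} = {e₀, e₅, e₆}
… ∩ ⟦green⟧ = {e₀, e₅, e₆} ∩ {e₀, e₃, e₄, e₆, e₇, e₈} = {e₀, e₆}
So ⟦green bottle which e₄ covered near e₀⟧ = {e₀, e₆}.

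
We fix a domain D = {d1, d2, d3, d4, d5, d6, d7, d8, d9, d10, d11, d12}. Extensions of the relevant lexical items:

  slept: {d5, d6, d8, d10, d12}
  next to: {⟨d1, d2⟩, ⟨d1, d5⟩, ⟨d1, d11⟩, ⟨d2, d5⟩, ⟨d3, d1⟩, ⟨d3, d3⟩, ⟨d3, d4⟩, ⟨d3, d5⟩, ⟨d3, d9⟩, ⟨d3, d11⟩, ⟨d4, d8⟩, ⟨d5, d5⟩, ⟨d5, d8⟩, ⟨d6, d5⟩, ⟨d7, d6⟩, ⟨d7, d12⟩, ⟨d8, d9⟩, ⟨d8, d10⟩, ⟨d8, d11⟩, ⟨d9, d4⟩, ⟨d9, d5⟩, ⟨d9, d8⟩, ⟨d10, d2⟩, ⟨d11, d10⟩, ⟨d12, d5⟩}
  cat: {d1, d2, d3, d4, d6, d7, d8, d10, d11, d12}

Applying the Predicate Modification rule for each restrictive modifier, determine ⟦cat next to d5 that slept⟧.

⟦next to d5⟧ = {x : ⟨x, d5⟩ ∈ ⟦next to⟧} = {d1, d2, d3, d5, d6, d9, d12}
⟦that slept⟧ = ⟦slept⟧ = {d5, d6, d8, d10, d12}
⟦cat⟧ = {d1, d2, d3, d4, d6, d7, d8, d10, d11, d12}
… ∩ ⟦next to d5⟧ = {d1, d2, d3, d4, d6, d7, d8, d10, d11, d12} ∩ {d1, d2, d3, d5, d6, d9, d12} = {d1, d2, d3, d6, d12}
… ∩ ⟦that slept⟧ = {d1, d2, d3, d6, d12} ∩ {d5, d6, d8, d10, d12} = {d6, d12}
So ⟦cat next to d5 that slept⟧ = {d6, d12}.

{d6, d12}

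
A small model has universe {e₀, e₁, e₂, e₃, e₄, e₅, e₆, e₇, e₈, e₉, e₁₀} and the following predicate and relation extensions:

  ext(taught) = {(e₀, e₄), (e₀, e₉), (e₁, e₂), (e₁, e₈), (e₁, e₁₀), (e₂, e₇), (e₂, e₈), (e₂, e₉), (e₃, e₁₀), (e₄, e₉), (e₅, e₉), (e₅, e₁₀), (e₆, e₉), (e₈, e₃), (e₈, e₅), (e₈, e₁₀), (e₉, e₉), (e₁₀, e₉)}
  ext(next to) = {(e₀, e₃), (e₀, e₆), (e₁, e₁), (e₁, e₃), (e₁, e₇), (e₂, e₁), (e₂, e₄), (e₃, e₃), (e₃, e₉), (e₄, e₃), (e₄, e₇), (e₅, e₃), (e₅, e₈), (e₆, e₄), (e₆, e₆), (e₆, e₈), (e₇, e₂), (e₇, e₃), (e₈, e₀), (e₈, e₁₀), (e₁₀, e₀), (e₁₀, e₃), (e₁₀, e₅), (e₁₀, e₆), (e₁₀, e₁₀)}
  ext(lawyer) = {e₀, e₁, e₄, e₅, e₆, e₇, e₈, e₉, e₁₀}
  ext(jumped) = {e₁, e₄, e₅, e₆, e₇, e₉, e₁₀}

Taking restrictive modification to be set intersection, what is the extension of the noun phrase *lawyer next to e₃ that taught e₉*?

⟦next to e₃⟧ = {x : ⟨x, e₃⟩ ∈ ⟦next to⟧} = {e₀, e₁, e₃, e₄, e₅, e₇, e₁₀}
⟦that taught e₉⟧ = {x : ⟨x, e₉⟩ ∈ ⟦taught⟧} = {e₀, e₂, e₄, e₅, e₆, e₉, e₁₀}
⟦lawyer⟧ = {e₀, e₁, e₄, e₅, e₆, e₇, e₈, e₉, e₁₀}
… ∩ ⟦next to e₃⟧ = {e₀, e₁, e₄, e₅, e₆, e₇, e₈, e₉, e₁₀} ∩ {e₀, e₁, e₃, e₄, e₅, e₇, e₁₀} = {e₀, e₁, e₄, e₅, e₇, e₁₀}
… ∩ ⟦that taught e₉⟧ = {e₀, e₁, e₄, e₅, e₇, e₁₀} ∩ {e₀, e₂, e₄, e₅, e₆, e₉, e₁₀} = {e₀, e₄, e₅, e₁₀}
So ⟦lawyer next to e₃ that taught e₉⟧ = {e₀, e₄, e₅, e₁₀}.

{e₀, e₄, e₅, e₁₀}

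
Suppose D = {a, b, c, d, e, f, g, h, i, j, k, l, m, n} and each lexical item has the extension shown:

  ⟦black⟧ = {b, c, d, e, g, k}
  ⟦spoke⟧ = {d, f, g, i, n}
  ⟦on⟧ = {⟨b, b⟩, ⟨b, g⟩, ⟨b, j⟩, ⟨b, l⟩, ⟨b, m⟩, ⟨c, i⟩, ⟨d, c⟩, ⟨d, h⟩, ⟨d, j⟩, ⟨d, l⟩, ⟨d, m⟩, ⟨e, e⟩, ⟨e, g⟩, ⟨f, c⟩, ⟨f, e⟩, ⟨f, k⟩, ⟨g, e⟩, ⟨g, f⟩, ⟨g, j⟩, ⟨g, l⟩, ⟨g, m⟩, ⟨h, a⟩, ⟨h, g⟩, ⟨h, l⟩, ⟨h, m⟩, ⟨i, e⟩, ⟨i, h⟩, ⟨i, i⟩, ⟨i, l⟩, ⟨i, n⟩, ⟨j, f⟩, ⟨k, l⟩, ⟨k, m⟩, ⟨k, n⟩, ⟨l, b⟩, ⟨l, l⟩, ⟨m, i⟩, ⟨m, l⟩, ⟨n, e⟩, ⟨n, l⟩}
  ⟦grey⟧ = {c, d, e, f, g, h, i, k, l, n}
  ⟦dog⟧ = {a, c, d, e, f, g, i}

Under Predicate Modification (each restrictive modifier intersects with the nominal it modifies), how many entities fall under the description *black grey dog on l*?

2

⟦on l⟧ = {x : ⟨x, l⟩ ∈ ⟦on⟧} = {b, d, g, h, i, k, l, m, n}
⟦dog⟧ = {a, c, d, e, f, g, i}
… ∩ ⟦on l⟧ = {a, c, d, e, f, g, i} ∩ {b, d, g, h, i, k, l, m, n} = {d, g, i}
… ∩ ⟦black⟧ = {d, g, i} ∩ {b, c, d, e, g, k} = {d, g}
… ∩ ⟦grey⟧ = {d, g} ∩ {c, d, e, f, g, h, i, k, l, n} = {d, g}
⟦black grey dog on l⟧ = {d, g}, so the cardinality is 2.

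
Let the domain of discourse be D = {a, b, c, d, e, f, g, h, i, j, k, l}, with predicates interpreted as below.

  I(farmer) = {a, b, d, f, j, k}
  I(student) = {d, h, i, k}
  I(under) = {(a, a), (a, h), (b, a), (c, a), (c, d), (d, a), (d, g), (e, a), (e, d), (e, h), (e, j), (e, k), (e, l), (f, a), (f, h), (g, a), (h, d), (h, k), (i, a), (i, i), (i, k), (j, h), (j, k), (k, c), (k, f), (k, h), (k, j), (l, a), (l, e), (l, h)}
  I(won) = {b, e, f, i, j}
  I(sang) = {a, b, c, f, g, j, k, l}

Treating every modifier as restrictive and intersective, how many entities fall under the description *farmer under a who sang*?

⟦under a⟧ = {x : ⟨x, a⟩ ∈ ⟦under⟧} = {a, b, c, d, e, f, g, i, l}
⟦who sang⟧ = ⟦sang⟧ = {a, b, c, f, g, j, k, l}
⟦farmer⟧ = {a, b, d, f, j, k}
… ∩ ⟦under a⟧ = {a, b, d, f, j, k} ∩ {a, b, c, d, e, f, g, i, l} = {a, b, d, f}
… ∩ ⟦who sang⟧ = {a, b, d, f} ∩ {a, b, c, f, g, j, k, l} = {a, b, f}
⟦farmer under a who sang⟧ = {a, b, f}, so the cardinality is 3.

3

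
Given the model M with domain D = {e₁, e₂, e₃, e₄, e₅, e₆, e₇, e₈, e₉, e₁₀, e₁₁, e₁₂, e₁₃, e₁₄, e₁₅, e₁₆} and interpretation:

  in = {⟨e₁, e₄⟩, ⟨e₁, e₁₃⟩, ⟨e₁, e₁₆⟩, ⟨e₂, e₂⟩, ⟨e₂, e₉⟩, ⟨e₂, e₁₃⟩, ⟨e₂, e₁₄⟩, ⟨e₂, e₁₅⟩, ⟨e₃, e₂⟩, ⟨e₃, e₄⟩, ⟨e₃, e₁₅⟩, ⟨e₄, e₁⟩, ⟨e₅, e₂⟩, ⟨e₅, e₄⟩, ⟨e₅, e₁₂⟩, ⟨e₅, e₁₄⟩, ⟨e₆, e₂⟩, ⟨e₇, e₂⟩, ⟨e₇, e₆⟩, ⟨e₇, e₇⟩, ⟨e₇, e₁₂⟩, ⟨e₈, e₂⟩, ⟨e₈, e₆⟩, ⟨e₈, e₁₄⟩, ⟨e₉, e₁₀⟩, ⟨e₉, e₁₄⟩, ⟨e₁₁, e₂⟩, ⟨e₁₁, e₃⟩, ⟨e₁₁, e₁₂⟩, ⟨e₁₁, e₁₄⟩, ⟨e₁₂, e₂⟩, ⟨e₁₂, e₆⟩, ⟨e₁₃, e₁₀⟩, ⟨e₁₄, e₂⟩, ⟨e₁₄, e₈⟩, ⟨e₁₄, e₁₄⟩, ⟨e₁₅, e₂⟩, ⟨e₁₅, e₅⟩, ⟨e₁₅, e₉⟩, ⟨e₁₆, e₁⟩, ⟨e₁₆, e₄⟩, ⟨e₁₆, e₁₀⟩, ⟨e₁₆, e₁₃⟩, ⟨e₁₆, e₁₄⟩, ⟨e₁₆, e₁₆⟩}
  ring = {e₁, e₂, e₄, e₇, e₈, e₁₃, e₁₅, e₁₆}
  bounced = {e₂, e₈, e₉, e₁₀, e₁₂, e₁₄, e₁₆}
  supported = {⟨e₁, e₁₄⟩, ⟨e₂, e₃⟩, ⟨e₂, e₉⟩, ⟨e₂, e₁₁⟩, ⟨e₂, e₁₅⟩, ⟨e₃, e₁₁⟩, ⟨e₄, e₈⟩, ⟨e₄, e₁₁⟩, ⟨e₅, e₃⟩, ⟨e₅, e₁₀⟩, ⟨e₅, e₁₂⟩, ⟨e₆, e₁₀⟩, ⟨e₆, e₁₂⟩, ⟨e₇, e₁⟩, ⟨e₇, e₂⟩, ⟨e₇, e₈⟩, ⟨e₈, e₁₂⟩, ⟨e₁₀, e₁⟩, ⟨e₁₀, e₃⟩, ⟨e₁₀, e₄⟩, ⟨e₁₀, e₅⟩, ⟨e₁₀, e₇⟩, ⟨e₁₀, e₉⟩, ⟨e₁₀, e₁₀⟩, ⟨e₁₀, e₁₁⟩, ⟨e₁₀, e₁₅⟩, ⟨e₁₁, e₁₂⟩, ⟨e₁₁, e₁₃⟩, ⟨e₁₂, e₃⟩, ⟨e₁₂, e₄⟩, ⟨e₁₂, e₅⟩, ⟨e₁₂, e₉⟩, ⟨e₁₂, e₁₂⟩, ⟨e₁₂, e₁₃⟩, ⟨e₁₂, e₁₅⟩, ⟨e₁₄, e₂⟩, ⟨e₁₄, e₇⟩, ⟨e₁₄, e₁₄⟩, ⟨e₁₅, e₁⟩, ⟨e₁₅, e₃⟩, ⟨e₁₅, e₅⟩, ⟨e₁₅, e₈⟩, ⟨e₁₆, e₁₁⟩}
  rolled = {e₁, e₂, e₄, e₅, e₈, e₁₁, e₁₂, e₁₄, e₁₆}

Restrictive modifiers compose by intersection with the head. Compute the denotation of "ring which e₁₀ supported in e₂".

⟦which e₁₀ supported⟧ = {x : ⟨e₁₀, x⟩ ∈ ⟦supported⟧} = {e₁, e₃, e₄, e₅, e₇, e₉, e₁₀, e₁₁, e₁₅}
⟦in e₂⟧ = {x : ⟨x, e₂⟩ ∈ ⟦in⟧} = {e₂, e₃, e₅, e₆, e₇, e₈, e₁₁, e₁₂, e₁₄, e₁₅}
⟦ring⟧ = {e₁, e₂, e₄, e₇, e₈, e₁₃, e₁₅, e₁₆}
… ∩ ⟦which e₁₀ supported⟧ = {e₁, e₂, e₄, e₇, e₈, e₁₃, e₁₅, e₁₆} ∩ {e₁, e₃, e₄, e₅, e₇, e₉, e₁₀, e₁₁, e₁₅} = {e₁, e₄, e₇, e₁₅}
… ∩ ⟦in e₂⟧ = {e₁, e₄, e₇, e₁₅} ∩ {e₂, e₃, e₅, e₆, e₇, e₈, e₁₁, e₁₂, e₁₄, e₁₅} = {e₇, e₁₅}
So ⟦ring which e₁₀ supported in e₂⟧ = {e₇, e₁₅}.

{e₇, e₁₅}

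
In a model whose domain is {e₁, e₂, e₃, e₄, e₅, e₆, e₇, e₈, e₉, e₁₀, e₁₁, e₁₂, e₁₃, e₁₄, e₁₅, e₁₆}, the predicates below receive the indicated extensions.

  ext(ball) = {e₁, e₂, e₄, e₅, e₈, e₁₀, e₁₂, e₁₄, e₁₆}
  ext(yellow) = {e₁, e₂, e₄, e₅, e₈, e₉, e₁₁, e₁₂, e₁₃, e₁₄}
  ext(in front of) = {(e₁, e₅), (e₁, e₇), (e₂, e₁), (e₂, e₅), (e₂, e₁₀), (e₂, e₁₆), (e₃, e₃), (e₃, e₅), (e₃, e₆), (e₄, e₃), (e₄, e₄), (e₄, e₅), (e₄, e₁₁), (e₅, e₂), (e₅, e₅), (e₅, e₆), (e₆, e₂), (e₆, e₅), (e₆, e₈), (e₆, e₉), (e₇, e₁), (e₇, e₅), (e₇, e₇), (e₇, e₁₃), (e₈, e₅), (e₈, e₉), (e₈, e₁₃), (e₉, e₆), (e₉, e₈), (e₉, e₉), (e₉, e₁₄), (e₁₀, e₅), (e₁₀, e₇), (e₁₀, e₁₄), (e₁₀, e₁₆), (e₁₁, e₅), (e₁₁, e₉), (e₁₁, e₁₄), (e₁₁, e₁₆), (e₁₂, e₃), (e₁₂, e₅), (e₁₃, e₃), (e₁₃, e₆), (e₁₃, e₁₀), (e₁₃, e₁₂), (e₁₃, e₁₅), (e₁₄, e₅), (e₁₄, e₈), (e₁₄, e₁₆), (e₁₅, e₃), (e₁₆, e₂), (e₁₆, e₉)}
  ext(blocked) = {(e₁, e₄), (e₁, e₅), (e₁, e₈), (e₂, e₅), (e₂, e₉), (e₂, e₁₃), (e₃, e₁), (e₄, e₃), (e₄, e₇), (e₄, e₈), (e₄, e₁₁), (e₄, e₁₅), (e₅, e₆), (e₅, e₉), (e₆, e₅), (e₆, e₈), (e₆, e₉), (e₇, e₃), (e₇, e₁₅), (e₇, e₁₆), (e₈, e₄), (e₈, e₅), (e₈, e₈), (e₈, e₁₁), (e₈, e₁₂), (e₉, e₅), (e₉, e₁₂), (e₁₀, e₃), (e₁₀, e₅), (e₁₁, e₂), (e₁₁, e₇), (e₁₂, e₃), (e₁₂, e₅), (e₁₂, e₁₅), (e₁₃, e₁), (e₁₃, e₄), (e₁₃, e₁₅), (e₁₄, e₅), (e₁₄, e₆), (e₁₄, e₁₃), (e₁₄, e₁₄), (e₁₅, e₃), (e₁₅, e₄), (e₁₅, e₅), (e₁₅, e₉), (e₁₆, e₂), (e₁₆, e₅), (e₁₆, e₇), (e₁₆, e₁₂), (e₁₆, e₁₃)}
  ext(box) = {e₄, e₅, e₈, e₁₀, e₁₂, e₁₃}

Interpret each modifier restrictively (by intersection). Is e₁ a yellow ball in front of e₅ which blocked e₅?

⟦in front of e₅⟧ = {x : ⟨x, e₅⟩ ∈ ⟦in front of⟧} = {e₁, e₂, e₃, e₄, e₅, e₆, e₇, e₈, e₁₀, e₁₁, e₁₂, e₁₄}
⟦which blocked e₅⟧ = {x : ⟨x, e₅⟩ ∈ ⟦blocked⟧} = {e₁, e₂, e₆, e₈, e₉, e₁₀, e₁₂, e₁₄, e₁₅, e₁₆}
⟦ball⟧ = {e₁, e₂, e₄, e₅, e₈, e₁₀, e₁₂, e₁₄, e₁₆}
… ∩ ⟦in front of e₅⟧ = {e₁, e₂, e₄, e₅, e₈, e₁₀, e₁₂, e₁₄, e₁₆} ∩ {e₁, e₂, e₃, e₄, e₅, e₆, e₇, e₈, e₁₀, e₁₁, e₁₂, e₁₄} = {e₁, e₂, e₄, e₅, e₈, e₁₀, e₁₂, e₁₄}
… ∩ ⟦which blocked e₅⟧ = {e₁, e₂, e₄, e₅, e₈, e₁₀, e₁₂, e₁₄} ∩ {e₁, e₂, e₆, e₈, e₉, e₁₀, e₁₂, e₁₄, e₁₅, e₁₆} = {e₁, e₂, e₈, e₁₀, e₁₂, e₁₄}
… ∩ ⟦yellow⟧ = {e₁, e₂, e₈, e₁₀, e₁₂, e₁₄} ∩ {e₁, e₂, e₄, e₅, e₈, e₉, e₁₁, e₁₂, e₁₃, e₁₄} = {e₁, e₂, e₈, e₁₂, e₁₄}
⟦yellow ball in front of e₅ which blocked e₅⟧ = {e₁, e₂, e₈, e₁₂, e₁₄}; e₁ ∈ this set.

yes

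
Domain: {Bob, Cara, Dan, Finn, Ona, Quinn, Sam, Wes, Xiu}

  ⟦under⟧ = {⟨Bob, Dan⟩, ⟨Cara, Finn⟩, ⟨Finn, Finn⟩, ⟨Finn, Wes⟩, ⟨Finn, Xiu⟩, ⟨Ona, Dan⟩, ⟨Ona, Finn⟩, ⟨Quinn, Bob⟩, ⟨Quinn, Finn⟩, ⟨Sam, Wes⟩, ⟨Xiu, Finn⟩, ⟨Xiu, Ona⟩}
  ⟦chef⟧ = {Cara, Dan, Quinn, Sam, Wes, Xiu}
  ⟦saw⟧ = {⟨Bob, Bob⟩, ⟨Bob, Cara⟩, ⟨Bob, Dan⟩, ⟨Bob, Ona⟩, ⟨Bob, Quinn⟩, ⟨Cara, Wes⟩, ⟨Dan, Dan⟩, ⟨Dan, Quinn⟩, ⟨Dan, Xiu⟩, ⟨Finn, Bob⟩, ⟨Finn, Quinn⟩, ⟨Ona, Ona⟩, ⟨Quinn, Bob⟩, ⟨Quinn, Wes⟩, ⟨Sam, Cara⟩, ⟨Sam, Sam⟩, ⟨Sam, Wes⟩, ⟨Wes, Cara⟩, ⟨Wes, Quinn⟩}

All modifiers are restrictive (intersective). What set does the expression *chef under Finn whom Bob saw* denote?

⟦under Finn⟧ = {x : ⟨x, Finn⟩ ∈ ⟦under⟧} = {Cara, Finn, Ona, Quinn, Xiu}
⟦whom Bob saw⟧ = {x : ⟨Bob, x⟩ ∈ ⟦saw⟧} = {Bob, Cara, Dan, Ona, Quinn}
⟦chef⟧ = {Cara, Dan, Quinn, Sam, Wes, Xiu}
… ∩ ⟦under Finn⟧ = {Cara, Dan, Quinn, Sam, Wes, Xiu} ∩ {Cara, Finn, Ona, Quinn, Xiu} = {Cara, Quinn, Xiu}
… ∩ ⟦whom Bob saw⟧ = {Cara, Quinn, Xiu} ∩ {Bob, Cara, Dan, Ona, Quinn} = {Cara, Quinn}
So ⟦chef under Finn whom Bob saw⟧ = {Cara, Quinn}.

{Cara, Quinn}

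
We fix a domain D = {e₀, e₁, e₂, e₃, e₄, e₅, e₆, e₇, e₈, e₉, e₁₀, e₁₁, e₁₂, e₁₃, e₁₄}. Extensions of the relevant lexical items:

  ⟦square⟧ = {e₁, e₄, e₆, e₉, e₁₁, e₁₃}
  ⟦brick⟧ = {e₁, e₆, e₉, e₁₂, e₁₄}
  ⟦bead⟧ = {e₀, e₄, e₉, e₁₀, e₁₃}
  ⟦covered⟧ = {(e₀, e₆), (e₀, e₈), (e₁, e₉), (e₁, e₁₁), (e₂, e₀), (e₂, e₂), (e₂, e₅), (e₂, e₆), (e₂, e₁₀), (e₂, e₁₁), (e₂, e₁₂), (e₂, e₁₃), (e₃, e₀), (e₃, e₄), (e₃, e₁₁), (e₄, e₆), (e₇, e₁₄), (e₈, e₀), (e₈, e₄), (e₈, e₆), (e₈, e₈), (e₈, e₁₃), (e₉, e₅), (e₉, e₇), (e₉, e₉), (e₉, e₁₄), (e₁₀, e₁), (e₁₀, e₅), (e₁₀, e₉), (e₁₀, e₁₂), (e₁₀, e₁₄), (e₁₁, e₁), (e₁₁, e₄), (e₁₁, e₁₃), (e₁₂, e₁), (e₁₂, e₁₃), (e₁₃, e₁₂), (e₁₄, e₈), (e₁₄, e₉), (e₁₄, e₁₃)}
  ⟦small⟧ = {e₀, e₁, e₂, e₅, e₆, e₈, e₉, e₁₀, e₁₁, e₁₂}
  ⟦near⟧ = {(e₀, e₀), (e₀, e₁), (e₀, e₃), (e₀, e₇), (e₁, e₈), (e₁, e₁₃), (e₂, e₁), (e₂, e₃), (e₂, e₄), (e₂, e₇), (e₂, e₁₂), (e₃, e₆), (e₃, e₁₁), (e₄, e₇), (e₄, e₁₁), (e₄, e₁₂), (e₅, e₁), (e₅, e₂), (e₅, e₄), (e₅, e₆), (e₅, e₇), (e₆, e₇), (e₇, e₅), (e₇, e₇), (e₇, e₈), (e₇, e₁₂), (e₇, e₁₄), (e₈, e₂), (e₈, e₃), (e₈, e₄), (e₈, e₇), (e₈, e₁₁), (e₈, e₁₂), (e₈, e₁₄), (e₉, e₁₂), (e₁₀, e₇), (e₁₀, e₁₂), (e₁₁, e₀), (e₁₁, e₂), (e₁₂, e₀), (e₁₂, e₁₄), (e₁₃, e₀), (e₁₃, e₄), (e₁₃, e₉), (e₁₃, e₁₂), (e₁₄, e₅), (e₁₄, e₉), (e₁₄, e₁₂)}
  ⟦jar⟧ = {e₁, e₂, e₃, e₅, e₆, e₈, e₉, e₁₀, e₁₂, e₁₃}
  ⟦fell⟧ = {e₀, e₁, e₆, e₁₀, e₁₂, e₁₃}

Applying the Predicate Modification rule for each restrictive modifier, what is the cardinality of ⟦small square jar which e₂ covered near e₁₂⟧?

⟦which e₂ covered⟧ = {x : ⟨e₂, x⟩ ∈ ⟦covered⟧} = {e₀, e₂, e₅, e₆, e₁₀, e₁₁, e₁₂, e₁₃}
⟦near e₁₂⟧ = {x : ⟨x, e₁₂⟩ ∈ ⟦near⟧} = {e₂, e₄, e₇, e₈, e₉, e₁₀, e₁₃, e₁₄}
⟦jar⟧ = {e₁, e₂, e₃, e₅, e₆, e₈, e₉, e₁₀, e₁₂, e₁₃}
… ∩ ⟦which e₂ covered⟧ = {e₁, e₂, e₃, e₅, e₆, e₈, e₉, e₁₀, e₁₂, e₁₃} ∩ {e₀, e₂, e₅, e₆, e₁₀, e₁₁, e₁₂, e₁₃} = {e₂, e₅, e₆, e₁₀, e₁₂, e₁₃}
… ∩ ⟦near e₁₂⟧ = {e₂, e₅, e₆, e₁₀, e₁₂, e₁₃} ∩ {e₂, e₄, e₇, e₈, e₉, e₁₀, e₁₃, e₁₄} = {e₂, e₁₀, e₁₃}
… ∩ ⟦small⟧ = {e₂, e₁₀, e₁₃} ∩ {e₀, e₁, e₂, e₅, e₆, e₈, e₉, e₁₀, e₁₁, e₁₂} = {e₂, e₁₀}
… ∩ ⟦square⟧ = {e₂, e₁₀} ∩ {e₁, e₄, e₆, e₉, e₁₁, e₁₃} = ∅
⟦small square jar which e₂ covered near e₁₂⟧ = ∅, so the cardinality is 0.

0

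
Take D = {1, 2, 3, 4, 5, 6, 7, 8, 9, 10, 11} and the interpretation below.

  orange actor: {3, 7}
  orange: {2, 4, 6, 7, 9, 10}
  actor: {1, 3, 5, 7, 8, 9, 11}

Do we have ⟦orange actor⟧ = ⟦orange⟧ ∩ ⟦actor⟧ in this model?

⟦orange⟧ ∩ ⟦actor⟧ = {2, 4, 6, 7, 9, 10} ∩ {1, 3, 5, 7, 8, 9, 11} = {7, 9}
Observed ⟦orange actor⟧ = {3, 7}.
These differ, so the modifier is not intersective in this model.

no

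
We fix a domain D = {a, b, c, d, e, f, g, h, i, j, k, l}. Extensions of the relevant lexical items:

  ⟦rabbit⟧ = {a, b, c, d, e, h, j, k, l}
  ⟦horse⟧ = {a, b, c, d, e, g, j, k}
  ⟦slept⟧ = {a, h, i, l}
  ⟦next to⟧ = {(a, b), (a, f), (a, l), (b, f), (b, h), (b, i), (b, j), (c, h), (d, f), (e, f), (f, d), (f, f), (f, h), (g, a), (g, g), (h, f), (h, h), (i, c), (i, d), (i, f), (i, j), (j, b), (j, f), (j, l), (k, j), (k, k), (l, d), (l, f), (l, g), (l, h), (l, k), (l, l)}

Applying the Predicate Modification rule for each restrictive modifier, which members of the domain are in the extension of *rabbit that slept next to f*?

⟦that slept⟧ = ⟦slept⟧ = {a, h, i, l}
⟦next to f⟧ = {x : ⟨x, f⟩ ∈ ⟦next to⟧} = {a, b, d, e, f, h, i, j, l}
⟦rabbit⟧ = {a, b, c, d, e, h, j, k, l}
… ∩ ⟦that slept⟧ = {a, b, c, d, e, h, j, k, l} ∩ {a, h, i, l} = {a, h, l}
… ∩ ⟦next to f⟧ = {a, h, l} ∩ {a, b, d, e, f, h, i, j, l} = {a, h, l}
So ⟦rabbit that slept next to f⟧ = {a, h, l}.

{a, h, l}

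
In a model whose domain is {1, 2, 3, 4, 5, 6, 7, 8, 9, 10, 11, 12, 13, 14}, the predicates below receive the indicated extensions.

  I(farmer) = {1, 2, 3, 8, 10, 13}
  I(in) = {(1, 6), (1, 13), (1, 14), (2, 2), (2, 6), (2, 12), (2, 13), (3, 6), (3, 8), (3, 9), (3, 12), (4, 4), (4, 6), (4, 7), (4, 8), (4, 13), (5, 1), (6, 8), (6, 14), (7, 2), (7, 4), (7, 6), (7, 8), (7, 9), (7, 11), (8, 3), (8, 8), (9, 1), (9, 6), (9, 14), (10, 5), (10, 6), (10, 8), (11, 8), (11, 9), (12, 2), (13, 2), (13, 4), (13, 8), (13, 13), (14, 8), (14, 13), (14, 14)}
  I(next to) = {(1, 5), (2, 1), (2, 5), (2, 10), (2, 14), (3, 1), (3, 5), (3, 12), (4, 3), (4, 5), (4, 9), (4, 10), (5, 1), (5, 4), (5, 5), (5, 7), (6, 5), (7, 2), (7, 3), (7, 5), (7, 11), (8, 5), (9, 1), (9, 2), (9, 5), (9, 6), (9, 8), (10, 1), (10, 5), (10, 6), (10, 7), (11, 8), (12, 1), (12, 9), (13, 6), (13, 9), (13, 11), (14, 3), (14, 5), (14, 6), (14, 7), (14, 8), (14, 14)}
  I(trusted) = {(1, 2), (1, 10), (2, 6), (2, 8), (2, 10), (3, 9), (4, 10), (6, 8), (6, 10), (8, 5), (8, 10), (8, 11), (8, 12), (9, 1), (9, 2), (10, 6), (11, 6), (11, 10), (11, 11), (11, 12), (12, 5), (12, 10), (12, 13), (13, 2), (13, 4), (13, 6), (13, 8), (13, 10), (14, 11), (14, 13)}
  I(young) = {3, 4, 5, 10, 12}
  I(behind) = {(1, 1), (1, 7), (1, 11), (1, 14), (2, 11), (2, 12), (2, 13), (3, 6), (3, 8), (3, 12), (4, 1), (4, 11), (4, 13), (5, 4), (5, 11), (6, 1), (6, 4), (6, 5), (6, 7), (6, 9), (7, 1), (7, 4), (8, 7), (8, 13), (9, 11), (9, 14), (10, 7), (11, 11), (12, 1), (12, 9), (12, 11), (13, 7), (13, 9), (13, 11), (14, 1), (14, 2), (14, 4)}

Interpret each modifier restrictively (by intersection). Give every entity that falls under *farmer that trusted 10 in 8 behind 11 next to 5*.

⟦that trusted 10⟧ = {x : ⟨x, 10⟩ ∈ ⟦trusted⟧} = {1, 2, 4, 6, 8, 11, 12, 13}
⟦in 8⟧ = {x : ⟨x, 8⟩ ∈ ⟦in⟧} = {3, 4, 6, 7, 8, 10, 11, 13, 14}
⟦behind 11⟧ = {x : ⟨x, 11⟩ ∈ ⟦behind⟧} = {1, 2, 4, 5, 9, 11, 12, 13}
⟦next to 5⟧ = {x : ⟨x, 5⟩ ∈ ⟦next to⟧} = {1, 2, 3, 4, 5, 6, 7, 8, 9, 10, 14}
⟦farmer⟧ = {1, 2, 3, 8, 10, 13}
… ∩ ⟦that trusted 10⟧ = {1, 2, 3, 8, 10, 13} ∩ {1, 2, 4, 6, 8, 11, 12, 13} = {1, 2, 8, 13}
… ∩ ⟦in 8⟧ = {1, 2, 8, 13} ∩ {3, 4, 6, 7, 8, 10, 11, 13, 14} = {8, 13}
… ∩ ⟦behind 11⟧ = {8, 13} ∩ {1, 2, 4, 5, 9, 11, 12, 13} = {13}
… ∩ ⟦next to 5⟧ = {13} ∩ {1, 2, 3, 4, 5, 6, 7, 8, 9, 10, 14} = ∅
So ⟦farmer that trusted 10 in 8 behind 11 next to 5⟧ = {}.

{}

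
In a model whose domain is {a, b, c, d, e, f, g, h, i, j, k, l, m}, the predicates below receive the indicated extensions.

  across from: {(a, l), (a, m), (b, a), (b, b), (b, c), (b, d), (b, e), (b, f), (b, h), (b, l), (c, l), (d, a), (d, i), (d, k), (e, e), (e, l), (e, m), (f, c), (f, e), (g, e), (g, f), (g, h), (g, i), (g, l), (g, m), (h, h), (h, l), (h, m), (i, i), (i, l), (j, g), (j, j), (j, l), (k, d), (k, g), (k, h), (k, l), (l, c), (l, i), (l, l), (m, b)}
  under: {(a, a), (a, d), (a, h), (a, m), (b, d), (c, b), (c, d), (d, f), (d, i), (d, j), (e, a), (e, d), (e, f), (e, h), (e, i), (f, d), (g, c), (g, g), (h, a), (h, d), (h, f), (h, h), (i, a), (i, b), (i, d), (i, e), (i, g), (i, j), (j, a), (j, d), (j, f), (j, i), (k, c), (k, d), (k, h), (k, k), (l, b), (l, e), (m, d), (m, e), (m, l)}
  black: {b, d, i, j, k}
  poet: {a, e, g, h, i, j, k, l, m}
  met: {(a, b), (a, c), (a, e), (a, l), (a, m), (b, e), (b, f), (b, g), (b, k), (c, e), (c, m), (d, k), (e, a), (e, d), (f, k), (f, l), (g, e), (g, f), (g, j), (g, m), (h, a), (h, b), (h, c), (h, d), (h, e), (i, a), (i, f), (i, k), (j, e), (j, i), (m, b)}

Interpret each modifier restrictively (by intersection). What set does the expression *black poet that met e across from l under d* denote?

{j}

⟦that met e⟧ = {x : ⟨x, e⟩ ∈ ⟦met⟧} = {a, b, c, g, h, j}
⟦across from l⟧ = {x : ⟨x, l⟩ ∈ ⟦across from⟧} = {a, b, c, e, g, h, i, j, k, l}
⟦under d⟧ = {x : ⟨x, d⟩ ∈ ⟦under⟧} = {a, b, c, e, f, h, i, j, k, m}
⟦poet⟧ = {a, e, g, h, i, j, k, l, m}
… ∩ ⟦that met e⟧ = {a, e, g, h, i, j, k, l, m} ∩ {a, b, c, g, h, j} = {a, g, h, j}
… ∩ ⟦across from l⟧ = {a, g, h, j} ∩ {a, b, c, e, g, h, i, j, k, l} = {a, g, h, j}
… ∩ ⟦under d⟧ = {a, g, h, j} ∩ {a, b, c, e, f, h, i, j, k, m} = {a, h, j}
… ∩ ⟦black⟧ = {a, h, j} ∩ {b, d, i, j, k} = {j}
So ⟦black poet that met e across from l under d⟧ = {j}.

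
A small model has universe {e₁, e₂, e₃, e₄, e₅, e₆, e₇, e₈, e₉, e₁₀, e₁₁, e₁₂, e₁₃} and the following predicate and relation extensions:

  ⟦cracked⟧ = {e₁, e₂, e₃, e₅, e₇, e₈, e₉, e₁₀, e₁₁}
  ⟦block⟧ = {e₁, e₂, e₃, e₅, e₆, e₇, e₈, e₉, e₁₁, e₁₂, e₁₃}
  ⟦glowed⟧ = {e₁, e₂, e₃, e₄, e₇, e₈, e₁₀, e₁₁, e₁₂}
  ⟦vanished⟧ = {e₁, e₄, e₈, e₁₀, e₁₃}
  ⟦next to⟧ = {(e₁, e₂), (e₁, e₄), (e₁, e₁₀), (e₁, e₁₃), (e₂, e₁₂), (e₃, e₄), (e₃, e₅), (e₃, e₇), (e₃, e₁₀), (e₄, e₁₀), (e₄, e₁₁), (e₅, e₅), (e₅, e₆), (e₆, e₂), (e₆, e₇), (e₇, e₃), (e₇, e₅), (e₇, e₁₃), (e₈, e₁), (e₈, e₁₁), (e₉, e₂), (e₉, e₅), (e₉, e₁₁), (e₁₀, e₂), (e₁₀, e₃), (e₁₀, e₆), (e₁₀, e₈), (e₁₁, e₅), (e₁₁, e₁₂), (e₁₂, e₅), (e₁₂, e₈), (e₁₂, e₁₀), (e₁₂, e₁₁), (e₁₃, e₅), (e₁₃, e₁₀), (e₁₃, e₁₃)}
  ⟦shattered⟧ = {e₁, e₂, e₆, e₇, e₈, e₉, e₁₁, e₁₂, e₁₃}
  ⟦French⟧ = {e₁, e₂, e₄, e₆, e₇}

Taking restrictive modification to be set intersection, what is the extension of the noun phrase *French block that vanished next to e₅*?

⟦that vanished⟧ = ⟦vanished⟧ = {e₁, e₄, e₈, e₁₀, e₁₃}
⟦next to e₅⟧ = {x : ⟨x, e₅⟩ ∈ ⟦next to⟧} = {e₃, e₅, e₇, e₉, e₁₁, e₁₂, e₁₃}
⟦block⟧ = {e₁, e₂, e₃, e₅, e₆, e₇, e₈, e₉, e₁₁, e₁₂, e₁₃}
… ∩ ⟦that vanished⟧ = {e₁, e₂, e₃, e₅, e₆, e₇, e₈, e₉, e₁₁, e₁₂, e₁₃} ∩ {e₁, e₄, e₈, e₁₀, e₁₃} = {e₁, e₈, e₁₃}
… ∩ ⟦next to e₅⟧ = {e₁, e₈, e₁₃} ∩ {e₃, e₅, e₇, e₉, e₁₁, e₁₂, e₁₃} = {e₁₃}
… ∩ ⟦French⟧ = {e₁₃} ∩ {e₁, e₂, e₄, e₆, e₇} = ∅
So ⟦French block that vanished next to e₅⟧ = ∅.

∅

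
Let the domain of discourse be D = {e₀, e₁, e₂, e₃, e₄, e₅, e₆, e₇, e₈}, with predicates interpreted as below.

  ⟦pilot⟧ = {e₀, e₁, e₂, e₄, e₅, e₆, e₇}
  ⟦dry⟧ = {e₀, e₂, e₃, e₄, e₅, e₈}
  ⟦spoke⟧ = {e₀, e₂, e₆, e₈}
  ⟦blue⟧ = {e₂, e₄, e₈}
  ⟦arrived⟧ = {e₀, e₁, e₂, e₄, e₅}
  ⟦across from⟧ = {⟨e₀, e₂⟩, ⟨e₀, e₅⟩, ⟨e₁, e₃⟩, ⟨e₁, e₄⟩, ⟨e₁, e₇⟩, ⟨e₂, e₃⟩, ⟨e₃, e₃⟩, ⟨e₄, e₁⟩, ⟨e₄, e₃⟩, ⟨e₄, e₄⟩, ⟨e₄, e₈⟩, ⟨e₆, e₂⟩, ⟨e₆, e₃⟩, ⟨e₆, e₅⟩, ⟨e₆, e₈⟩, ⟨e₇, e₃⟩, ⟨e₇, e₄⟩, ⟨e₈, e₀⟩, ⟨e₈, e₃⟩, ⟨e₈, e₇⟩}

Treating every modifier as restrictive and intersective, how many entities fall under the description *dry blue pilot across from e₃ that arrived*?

⟦across from e₃⟧ = {x : ⟨x, e₃⟩ ∈ ⟦across from⟧} = {e₁, e₂, e₃, e₄, e₆, e₇, e₈}
⟦that arrived⟧ = ⟦arrived⟧ = {e₀, e₁, e₂, e₄, e₅}
⟦pilot⟧ = {e₀, e₁, e₂, e₄, e₅, e₆, e₇}
… ∩ ⟦across from e₃⟧ = {e₀, e₁, e₂, e₄, e₅, e₆, e₇} ∩ {e₁, e₂, e₃, e₄, e₆, e₇, e₈} = {e₁, e₂, e₄, e₆, e₇}
… ∩ ⟦that arrived⟧ = {e₁, e₂, e₄, e₆, e₇} ∩ {e₀, e₁, e₂, e₄, e₅} = {e₁, e₂, e₄}
… ∩ ⟦dry⟧ = {e₁, e₂, e₄} ∩ {e₀, e₂, e₃, e₄, e₅, e₈} = {e₂, e₄}
… ∩ ⟦blue⟧ = {e₂, e₄} ∩ {e₂, e₄, e₈} = {e₂, e₄}
⟦dry blue pilot across from e₃ that arrived⟧ = {e₂, e₄}, so the cardinality is 2.

2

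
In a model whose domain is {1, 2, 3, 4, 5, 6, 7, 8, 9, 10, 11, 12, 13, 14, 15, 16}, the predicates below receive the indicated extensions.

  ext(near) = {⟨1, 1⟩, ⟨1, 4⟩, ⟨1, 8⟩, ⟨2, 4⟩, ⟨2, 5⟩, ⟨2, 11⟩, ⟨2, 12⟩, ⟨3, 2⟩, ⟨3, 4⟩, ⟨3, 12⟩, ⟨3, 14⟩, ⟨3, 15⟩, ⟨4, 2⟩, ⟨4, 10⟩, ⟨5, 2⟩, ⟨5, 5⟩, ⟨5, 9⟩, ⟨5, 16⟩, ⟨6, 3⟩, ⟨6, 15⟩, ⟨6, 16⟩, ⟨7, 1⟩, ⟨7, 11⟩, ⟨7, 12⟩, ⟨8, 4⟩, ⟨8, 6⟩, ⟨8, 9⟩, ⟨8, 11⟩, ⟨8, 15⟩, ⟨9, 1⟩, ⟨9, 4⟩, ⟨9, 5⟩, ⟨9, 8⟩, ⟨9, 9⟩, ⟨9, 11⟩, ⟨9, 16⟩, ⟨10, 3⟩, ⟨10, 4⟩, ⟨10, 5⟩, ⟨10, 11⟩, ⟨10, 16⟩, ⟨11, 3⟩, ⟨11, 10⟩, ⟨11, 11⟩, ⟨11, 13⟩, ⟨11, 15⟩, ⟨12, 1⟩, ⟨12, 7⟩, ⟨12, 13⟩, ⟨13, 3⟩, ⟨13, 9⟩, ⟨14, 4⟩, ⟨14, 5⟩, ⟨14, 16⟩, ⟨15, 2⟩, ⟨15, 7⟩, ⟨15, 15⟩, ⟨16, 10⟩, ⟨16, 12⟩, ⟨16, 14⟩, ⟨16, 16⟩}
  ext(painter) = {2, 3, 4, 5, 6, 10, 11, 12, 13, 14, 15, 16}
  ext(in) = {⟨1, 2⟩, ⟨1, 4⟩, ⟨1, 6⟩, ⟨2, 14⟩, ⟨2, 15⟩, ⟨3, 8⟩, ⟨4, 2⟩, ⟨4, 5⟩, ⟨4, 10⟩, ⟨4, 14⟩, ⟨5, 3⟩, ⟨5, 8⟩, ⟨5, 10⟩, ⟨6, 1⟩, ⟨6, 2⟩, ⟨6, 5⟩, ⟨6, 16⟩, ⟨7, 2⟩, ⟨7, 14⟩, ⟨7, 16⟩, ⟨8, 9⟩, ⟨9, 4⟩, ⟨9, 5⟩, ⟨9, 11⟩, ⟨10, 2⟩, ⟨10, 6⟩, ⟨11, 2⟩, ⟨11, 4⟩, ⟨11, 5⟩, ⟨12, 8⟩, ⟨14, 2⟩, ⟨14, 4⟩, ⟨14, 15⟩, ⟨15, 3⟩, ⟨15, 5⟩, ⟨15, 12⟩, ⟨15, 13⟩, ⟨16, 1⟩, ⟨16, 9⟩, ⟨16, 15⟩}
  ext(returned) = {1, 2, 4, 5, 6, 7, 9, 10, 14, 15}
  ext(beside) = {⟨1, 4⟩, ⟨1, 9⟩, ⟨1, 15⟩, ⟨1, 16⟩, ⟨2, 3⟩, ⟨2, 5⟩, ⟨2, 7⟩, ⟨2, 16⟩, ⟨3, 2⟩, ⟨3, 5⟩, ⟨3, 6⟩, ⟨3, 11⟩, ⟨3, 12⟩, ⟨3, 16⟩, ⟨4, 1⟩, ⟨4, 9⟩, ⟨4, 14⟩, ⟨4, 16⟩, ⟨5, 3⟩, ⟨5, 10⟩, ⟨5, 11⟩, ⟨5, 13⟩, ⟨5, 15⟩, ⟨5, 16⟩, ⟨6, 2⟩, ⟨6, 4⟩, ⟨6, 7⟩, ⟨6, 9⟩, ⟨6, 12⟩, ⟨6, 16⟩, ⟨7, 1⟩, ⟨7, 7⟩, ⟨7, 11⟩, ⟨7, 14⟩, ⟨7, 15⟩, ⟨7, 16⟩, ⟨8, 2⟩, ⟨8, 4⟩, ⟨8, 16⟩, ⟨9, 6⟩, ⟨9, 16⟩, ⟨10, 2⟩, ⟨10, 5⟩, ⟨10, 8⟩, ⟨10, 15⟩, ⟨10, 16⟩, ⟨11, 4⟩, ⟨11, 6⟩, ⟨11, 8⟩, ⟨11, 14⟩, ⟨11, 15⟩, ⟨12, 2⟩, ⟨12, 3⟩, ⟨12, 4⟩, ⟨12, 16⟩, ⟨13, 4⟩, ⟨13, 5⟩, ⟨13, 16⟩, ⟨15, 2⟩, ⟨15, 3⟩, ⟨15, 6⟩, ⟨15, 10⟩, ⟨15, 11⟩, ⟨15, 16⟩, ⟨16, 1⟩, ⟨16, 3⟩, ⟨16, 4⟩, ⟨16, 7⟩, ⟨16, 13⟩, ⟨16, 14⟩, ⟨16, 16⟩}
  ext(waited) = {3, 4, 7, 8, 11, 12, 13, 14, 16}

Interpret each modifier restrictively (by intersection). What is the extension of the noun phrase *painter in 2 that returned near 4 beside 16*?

⟦in 2⟧ = {x : ⟨x, 2⟩ ∈ ⟦in⟧} = {1, 4, 6, 7, 10, 11, 14}
⟦that returned⟧ = ⟦returned⟧ = {1, 2, 4, 5, 6, 7, 9, 10, 14, 15}
⟦near 4⟧ = {x : ⟨x, 4⟩ ∈ ⟦near⟧} = {1, 2, 3, 8, 9, 10, 14}
⟦beside 16⟧ = {x : ⟨x, 16⟩ ∈ ⟦beside⟧} = {1, 2, 3, 4, 5, 6, 7, 8, 9, 10, 12, 13, 15, 16}
⟦painter⟧ = {2, 3, 4, 5, 6, 10, 11, 12, 13, 14, 15, 16}
… ∩ ⟦in 2⟧ = {2, 3, 4, 5, 6, 10, 11, 12, 13, 14, 15, 16} ∩ {1, 4, 6, 7, 10, 11, 14} = {4, 6, 10, 11, 14}
… ∩ ⟦that returned⟧ = {4, 6, 10, 11, 14} ∩ {1, 2, 4, 5, 6, 7, 9, 10, 14, 15} = {4, 6, 10, 14}
… ∩ ⟦near 4⟧ = {4, 6, 10, 14} ∩ {1, 2, 3, 8, 9, 10, 14} = {10, 14}
… ∩ ⟦beside 16⟧ = {10, 14} ∩ {1, 2, 3, 4, 5, 6, 7, 8, 9, 10, 12, 13, 15, 16} = {10}
So ⟦painter in 2 that returned near 4 beside 16⟧ = {10}.

{10}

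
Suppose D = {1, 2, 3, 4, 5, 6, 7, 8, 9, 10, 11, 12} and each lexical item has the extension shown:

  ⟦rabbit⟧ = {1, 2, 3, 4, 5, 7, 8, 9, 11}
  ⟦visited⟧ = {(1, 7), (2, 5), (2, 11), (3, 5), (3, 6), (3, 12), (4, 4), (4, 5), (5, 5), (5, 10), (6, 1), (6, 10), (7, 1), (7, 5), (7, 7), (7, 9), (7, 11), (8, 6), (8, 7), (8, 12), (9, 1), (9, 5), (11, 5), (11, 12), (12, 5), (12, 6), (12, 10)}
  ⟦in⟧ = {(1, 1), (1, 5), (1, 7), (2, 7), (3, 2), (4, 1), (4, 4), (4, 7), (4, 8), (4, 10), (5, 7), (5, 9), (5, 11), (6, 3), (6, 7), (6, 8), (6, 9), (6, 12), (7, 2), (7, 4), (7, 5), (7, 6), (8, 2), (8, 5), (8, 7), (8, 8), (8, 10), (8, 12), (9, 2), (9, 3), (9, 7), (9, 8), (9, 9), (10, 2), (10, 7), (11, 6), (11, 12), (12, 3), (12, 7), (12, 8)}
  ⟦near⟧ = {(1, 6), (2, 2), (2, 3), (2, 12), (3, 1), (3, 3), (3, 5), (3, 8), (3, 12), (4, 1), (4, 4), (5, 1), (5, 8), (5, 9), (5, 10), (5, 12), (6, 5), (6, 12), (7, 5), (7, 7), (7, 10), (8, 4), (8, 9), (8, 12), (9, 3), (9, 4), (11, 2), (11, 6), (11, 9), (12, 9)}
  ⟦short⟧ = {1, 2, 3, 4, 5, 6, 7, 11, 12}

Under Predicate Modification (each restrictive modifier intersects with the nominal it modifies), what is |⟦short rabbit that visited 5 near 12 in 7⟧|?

2

⟦that visited 5⟧ = {x : ⟨x, 5⟩ ∈ ⟦visited⟧} = {2, 3, 4, 5, 7, 9, 11, 12}
⟦near 12⟧ = {x : ⟨x, 12⟩ ∈ ⟦near⟧} = {2, 3, 5, 6, 8}
⟦in 7⟧ = {x : ⟨x, 7⟩ ∈ ⟦in⟧} = {1, 2, 4, 5, 6, 8, 9, 10, 12}
⟦rabbit⟧ = {1, 2, 3, 4, 5, 7, 8, 9, 11}
… ∩ ⟦that visited 5⟧ = {1, 2, 3, 4, 5, 7, 8, 9, 11} ∩ {2, 3, 4, 5, 7, 9, 11, 12} = {2, 3, 4, 5, 7, 9, 11}
… ∩ ⟦near 12⟧ = {2, 3, 4, 5, 7, 9, 11} ∩ {2, 3, 5, 6, 8} = {2, 3, 5}
… ∩ ⟦in 7⟧ = {2, 3, 5} ∩ {1, 2, 4, 5, 6, 8, 9, 10, 12} = {2, 5}
… ∩ ⟦short⟧ = {2, 5} ∩ {1, 2, 3, 4, 5, 6, 7, 11, 12} = {2, 5}
⟦short rabbit that visited 5 near 12 in 7⟧ = {2, 5}, so the cardinality is 2.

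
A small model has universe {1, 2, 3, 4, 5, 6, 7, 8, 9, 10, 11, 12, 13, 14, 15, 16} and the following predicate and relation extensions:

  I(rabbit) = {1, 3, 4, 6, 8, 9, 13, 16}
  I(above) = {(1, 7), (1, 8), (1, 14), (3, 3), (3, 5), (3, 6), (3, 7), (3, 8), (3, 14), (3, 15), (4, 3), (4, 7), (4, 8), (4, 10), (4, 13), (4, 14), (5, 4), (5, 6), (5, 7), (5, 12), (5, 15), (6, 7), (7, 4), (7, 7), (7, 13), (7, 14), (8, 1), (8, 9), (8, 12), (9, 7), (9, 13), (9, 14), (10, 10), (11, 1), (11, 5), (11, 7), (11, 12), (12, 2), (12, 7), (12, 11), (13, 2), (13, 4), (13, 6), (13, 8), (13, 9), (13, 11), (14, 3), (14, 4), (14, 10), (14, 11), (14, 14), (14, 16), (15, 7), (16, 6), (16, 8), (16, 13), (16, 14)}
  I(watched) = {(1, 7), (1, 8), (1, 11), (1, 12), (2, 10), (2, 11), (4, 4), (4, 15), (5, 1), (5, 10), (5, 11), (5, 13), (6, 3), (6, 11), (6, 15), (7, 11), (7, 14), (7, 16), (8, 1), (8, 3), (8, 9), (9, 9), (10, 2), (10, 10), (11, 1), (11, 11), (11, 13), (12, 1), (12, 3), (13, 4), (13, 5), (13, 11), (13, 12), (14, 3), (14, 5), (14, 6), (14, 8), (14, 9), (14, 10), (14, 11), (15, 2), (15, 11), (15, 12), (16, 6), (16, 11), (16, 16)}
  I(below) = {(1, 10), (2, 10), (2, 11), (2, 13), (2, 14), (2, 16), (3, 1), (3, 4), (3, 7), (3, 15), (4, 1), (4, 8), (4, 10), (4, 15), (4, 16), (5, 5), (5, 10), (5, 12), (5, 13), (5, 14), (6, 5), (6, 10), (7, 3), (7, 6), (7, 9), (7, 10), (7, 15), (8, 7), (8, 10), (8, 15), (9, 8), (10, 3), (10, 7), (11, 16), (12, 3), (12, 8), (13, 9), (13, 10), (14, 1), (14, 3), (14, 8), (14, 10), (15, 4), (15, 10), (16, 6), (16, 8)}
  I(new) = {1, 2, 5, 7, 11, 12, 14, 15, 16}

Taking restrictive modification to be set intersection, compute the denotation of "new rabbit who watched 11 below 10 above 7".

{1}

⟦who watched 11⟧ = {x : ⟨x, 11⟩ ∈ ⟦watched⟧} = {1, 2, 5, 6, 7, 11, 13, 14, 15, 16}
⟦below 10⟧ = {x : ⟨x, 10⟩ ∈ ⟦below⟧} = {1, 2, 4, 5, 6, 7, 8, 13, 14, 15}
⟦above 7⟧ = {x : ⟨x, 7⟩ ∈ ⟦above⟧} = {1, 3, 4, 5, 6, 7, 9, 11, 12, 15}
⟦rabbit⟧ = {1, 3, 4, 6, 8, 9, 13, 16}
… ∩ ⟦who watched 11⟧ = {1, 3, 4, 6, 8, 9, 13, 16} ∩ {1, 2, 5, 6, 7, 11, 13, 14, 15, 16} = {1, 6, 13, 16}
… ∩ ⟦below 10⟧ = {1, 6, 13, 16} ∩ {1, 2, 4, 5, 6, 7, 8, 13, 14, 15} = {1, 6, 13}
… ∩ ⟦above 7⟧ = {1, 6, 13} ∩ {1, 3, 4, 5, 6, 7, 9, 11, 12, 15} = {1, 6}
… ∩ ⟦new⟧ = {1, 6} ∩ {1, 2, 5, 7, 11, 12, 14, 15, 16} = {1}
So ⟦new rabbit who watched 11 below 10 above 7⟧ = {1}.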